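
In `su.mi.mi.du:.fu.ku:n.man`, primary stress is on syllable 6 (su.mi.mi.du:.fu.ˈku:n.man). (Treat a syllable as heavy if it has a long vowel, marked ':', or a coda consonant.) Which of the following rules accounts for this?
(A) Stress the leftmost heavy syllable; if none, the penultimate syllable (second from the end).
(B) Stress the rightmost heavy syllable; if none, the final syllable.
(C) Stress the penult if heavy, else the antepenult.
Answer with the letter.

C

Rule A → syllable 4 (observed: 6).
Rule B → syllable 7 (observed: 6).
Rule C → syllable 6 ✓.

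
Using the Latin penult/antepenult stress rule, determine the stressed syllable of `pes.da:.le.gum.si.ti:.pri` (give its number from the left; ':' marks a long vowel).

Classical Latin: stress the penult if heavy (long vowel or closed), else the antepenult.
Weights: 5 si L, 6 ti: H, 7 pri L.
The penult (syllable 6, ti:) is heavy, so it takes stress.
Stress on syllable 6: pes.da:.le.gum.si.ˈti:.pri.

6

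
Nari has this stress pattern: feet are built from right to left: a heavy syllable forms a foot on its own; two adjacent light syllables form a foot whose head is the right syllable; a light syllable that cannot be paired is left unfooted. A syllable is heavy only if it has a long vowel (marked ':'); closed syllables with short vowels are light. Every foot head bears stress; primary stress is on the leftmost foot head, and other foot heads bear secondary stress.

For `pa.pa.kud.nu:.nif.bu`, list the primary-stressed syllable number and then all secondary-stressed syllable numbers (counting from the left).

primary 3, secondary 4, 6

Weights: 1 pa L, 2 pa L, 3 kud L, 4 nu: H, 5 nif L, 6 bu L.
Parse right to left (heavy = foot alone; LL = one foot; stranded L unfooted): pa (pa.ˈkud) (ˈnu:) (nif.ˈbu).
Foot heads: 3, 4, 6.
Primary stress on the leftmost head = syllable 3.
Secondary stress on 4, 6: pa.pa.ˈkud.ˌnu:.nif.ˌbu.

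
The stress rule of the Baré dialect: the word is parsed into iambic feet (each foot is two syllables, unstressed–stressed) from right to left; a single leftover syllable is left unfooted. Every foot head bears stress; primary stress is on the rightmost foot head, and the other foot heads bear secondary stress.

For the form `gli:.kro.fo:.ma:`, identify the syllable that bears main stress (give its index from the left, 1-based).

Parse right to left into iambic (σˈσ) feet: (gli:.ˈkro) (fo:.ˈma:).
Foot heads (stressed positions): 2, 4.
End Rule Rightmost: primary stress on the rightmost head = syllable 4.
Primary stress: syllable 4 → gli:.kro.fo:.ˈma:.

4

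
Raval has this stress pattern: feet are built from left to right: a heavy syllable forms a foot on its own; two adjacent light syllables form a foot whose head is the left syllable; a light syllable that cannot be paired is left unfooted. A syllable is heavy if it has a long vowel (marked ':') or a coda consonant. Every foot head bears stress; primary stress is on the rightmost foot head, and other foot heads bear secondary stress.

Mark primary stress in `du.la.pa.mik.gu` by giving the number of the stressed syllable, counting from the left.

Weights: 1 du L, 2 la L, 3 pa L, 4 mik H, 5 gu L.
Parse left to right (heavy = foot alone; LL = one foot; stranded L unfooted): (ˈdu.la) pa (ˈmik) gu.
Foot heads: 1, 4.
Primary stress on the rightmost head = syllable 4.
Primary stress: syllable 4 → du.la.pa.ˈmik.gu.

4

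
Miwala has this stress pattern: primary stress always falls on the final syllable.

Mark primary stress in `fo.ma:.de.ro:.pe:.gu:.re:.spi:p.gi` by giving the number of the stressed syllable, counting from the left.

The word has 9 syllables; the final syllable is syllable 9 (gi).
Primary stress: syllable 9 → fo.ma:.de.ro:.pe:.gu:.re:.spi:p.ˈgi.

9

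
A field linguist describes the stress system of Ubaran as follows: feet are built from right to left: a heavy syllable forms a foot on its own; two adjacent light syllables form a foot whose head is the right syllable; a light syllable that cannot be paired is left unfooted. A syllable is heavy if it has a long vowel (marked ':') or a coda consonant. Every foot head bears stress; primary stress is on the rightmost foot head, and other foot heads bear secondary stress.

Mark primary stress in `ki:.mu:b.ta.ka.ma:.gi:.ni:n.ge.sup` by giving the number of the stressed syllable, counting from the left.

9

Weights: 1 ki: H, 2 mu:b H, 3 ta L, 4 ka L, 5 ma: H, 6 gi: H, 7 ni:n H, 8 ge L, 9 sup H.
Parse right to left (heavy = foot alone; LL = one foot; stranded L unfooted): (ˈki:) (ˈmu:b) (ta.ˈka) (ˈma:) (ˈgi:) (ˈni:n) ge (ˈsup).
Foot heads: 1, 2, 4, 5, 6, 7, 9.
Primary stress on the rightmost head = syllable 9.
Primary stress: syllable 9 → ki:.mu:b.ta.ka.ma:.gi:.ni:n.ge.ˈsup.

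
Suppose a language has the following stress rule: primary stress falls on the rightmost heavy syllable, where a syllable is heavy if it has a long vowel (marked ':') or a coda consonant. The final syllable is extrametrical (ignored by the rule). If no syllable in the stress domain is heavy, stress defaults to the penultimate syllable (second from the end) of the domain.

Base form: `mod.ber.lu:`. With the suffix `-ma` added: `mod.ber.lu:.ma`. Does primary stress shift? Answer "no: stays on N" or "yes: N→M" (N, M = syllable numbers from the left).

yes: 2→3

Base `mod.ber.lu:` (3 syllables):
  The final syllable (3, lu:) is extrametrical; the stress domain is syllables 1–2.
  Weights: 1 mod H, 2 ber H.
  Heavy syllables in the domain: 1, 2. The rightmost is syllable 2 (ber).
  → primary stress on syllable 2.
Suffixed `mod.ber.lu:.ma` (4 syllables):
  The final syllable (4, ma) is extrametrical; the stress domain is syllables 1–3.
  Weights: 1 mod H, 2 ber H, 3 lu: H.
  Heavy syllables in the domain: 1, 2, 3. The rightmost is syllable 3 (lu:).
  → primary stress on syllable 3.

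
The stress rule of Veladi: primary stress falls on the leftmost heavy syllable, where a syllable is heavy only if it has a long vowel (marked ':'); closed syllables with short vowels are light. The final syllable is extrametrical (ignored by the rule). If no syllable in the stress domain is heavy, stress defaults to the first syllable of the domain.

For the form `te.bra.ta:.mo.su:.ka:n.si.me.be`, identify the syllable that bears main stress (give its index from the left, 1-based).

The final syllable (9, be) is extrametrical; the stress domain is syllables 1–8.
Weights: 1 te L, 2 bra L, 3 ta: H, 4 mo L, 5 su: H, 6 ka:n H, 7 si L, 8 me L.
Heavy syllables in the domain: 3, 5, 6. The leftmost is syllable 3 (ta:).
Primary stress: syllable 3 → te.bra.ˈta:.mo.su:.ka:n.si.me.be.

3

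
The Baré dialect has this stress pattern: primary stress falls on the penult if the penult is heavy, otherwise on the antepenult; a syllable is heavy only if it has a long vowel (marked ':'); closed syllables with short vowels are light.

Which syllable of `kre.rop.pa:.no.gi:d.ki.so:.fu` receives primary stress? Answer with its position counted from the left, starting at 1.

7

Weights: 6 ki L, 7 so: H, 8 fu L.
The penult (syllable 7, so:) is heavy, so it takes stress.
Primary stress: syllable 7 → kre.rop.pa:.no.gi:d.ki.ˈso:.fu.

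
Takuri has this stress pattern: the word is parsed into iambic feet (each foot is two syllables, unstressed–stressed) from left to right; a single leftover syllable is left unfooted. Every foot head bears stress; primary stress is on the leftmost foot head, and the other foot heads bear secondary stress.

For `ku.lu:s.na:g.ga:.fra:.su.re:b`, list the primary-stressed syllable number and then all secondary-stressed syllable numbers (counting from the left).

Parse left to right into iambic (σˈσ) feet: (ku.ˈlu:s) (na:g.ˈga:) (fra:.ˈsu) re:b. Syllable 7 is left unfooted.
Foot heads (stressed positions): 2, 4, 6.
End Rule Leftmost: primary stress on the leftmost head = syllable 2.
Secondary stress on 4, 6: ku.ˈlu:s.na:g.ˌga:.fra:.ˌsu.re:b.

primary 2, secondary 4, 6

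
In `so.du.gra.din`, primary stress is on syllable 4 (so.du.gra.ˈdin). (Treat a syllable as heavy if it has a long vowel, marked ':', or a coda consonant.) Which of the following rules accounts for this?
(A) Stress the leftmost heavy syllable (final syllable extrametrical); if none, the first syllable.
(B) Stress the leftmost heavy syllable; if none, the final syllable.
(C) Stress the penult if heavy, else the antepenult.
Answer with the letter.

Rule A → syllable 1 (observed: 4).
Rule B → syllable 4 ✓.
Rule C → syllable 2 (observed: 4).

B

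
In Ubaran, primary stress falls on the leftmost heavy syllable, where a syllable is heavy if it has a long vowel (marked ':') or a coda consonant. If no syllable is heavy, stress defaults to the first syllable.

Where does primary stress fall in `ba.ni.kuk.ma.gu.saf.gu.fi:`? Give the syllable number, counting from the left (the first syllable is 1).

3

Weights: 1 ba L, 2 ni L, 3 kuk H, 4 ma L, 5 gu L, 6 saf H, 7 gu L, 8 fi: H.
Heavy syllables in the domain: 3, 6, 8. The leftmost is syllable 3 (kuk).
Primary stress: syllable 3 → ba.ni.ˈkuk.ma.gu.saf.gu.fi:.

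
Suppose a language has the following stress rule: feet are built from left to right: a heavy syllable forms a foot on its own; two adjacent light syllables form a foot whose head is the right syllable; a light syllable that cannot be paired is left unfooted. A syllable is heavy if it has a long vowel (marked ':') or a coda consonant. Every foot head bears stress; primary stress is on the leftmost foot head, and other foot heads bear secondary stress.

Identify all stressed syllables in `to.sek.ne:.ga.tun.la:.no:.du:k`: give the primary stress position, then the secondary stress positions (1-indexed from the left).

primary 2, secondary 3, 5, 6, 7, 8

Weights: 1 to L, 2 sek H, 3 ne: H, 4 ga L, 5 tun H, 6 la: H, 7 no: H, 8 du:k H.
Parse left to right (heavy = foot alone; LL = one foot; stranded L unfooted): to (ˈsek) (ˈne:) ga (ˈtun) (ˈla:) (ˈno:) (ˈdu:k).
Foot heads: 2, 3, 5, 6, 7, 8.
Primary stress on the leftmost head = syllable 2.
Secondary stress on 3, 5, 6, 7, 8: to.ˈsek.ˌne:.ga.ˌtun.ˌla:.ˌno:.ˌdu:k.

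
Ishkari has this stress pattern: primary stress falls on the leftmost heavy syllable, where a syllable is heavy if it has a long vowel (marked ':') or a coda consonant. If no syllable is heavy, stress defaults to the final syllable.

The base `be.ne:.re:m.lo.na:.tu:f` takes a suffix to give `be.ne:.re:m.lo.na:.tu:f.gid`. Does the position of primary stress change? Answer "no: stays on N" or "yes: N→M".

Base `be.ne:.re:m.lo.na:.tu:f` (6 syllables):
  Weights: 1 be L, 2 ne: H, 3 re:m H, 4 lo L, 5 na: H, 6 tu:f H.
  Heavy syllables in the domain: 2, 3, 5, 6. The leftmost is syllable 2 (ne:).
  → primary stress on syllable 2.
Suffixed `be.ne:.re:m.lo.na:.tu:f.gid` (7 syllables):
  Weights: 1 be L, 2 ne: H, 3 re:m H, 4 lo L, 5 na: H, 6 tu:f H, 7 gid H.
  Heavy syllables in the domain: 2, 3, 5, 6, 7. The leftmost is syllable 2 (ne:).
  → primary stress on syllable 2.

no: stays on 2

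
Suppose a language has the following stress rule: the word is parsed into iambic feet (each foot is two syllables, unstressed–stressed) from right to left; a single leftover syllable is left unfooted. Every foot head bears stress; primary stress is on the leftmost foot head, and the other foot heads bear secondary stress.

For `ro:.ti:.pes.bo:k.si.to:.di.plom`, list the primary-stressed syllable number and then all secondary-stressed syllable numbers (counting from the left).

Parse right to left into iambic (σˈσ) feet: (ro:.ˈti:) (pes.ˈbo:k) (si.ˈto:) (di.ˈplom).
Foot heads (stressed positions): 2, 4, 6, 8.
End Rule Leftmost: primary stress on the leftmost head = syllable 2.
Secondary stress on 4, 6, 8: ro:.ˈti:.pes.ˌbo:k.si.ˌto:.di.ˌplom.

primary 2, secondary 4, 6, 8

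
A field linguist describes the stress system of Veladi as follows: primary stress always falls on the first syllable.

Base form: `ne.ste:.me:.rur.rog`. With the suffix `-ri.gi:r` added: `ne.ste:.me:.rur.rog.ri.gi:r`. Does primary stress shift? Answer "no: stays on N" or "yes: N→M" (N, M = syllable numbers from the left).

no: stays on 1

Base `ne.ste:.me:.rur.rog` (5 syllables):
  The word has 5 syllables; the first syllable is syllable 1 (ne).
  → primary stress on syllable 1.
Suffixed `ne.ste:.me:.rur.rog.ri.gi:r` (7 syllables):
  The word has 7 syllables; the first syllable is syllable 1 (ne).
  → primary stress on syllable 1.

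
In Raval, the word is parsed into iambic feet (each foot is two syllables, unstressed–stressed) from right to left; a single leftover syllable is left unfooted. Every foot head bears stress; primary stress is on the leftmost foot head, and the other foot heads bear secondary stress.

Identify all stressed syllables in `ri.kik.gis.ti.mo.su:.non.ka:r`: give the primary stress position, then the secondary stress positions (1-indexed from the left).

Parse right to left into iambic (σˈσ) feet: (ri.ˈkik) (gis.ˈti) (mo.ˈsu:) (non.ˈka:r).
Foot heads (stressed positions): 2, 4, 6, 8.
End Rule Leftmost: primary stress on the leftmost head = syllable 2.
Secondary stress on 4, 6, 8: ri.ˈkik.gis.ˌti.mo.ˌsu:.non.ˌka:r.

primary 2, secondary 4, 6, 8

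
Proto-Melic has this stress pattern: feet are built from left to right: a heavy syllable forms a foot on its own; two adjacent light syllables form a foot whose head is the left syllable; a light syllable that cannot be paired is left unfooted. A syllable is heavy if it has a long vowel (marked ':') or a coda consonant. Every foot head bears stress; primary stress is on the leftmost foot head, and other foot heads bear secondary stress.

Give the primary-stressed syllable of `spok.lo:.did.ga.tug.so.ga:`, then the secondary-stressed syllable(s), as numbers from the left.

primary 1, secondary 2, 3, 5, 7

Weights: 1 spok H, 2 lo: H, 3 did H, 4 ga L, 5 tug H, 6 so L, 7 ga: H.
Parse left to right (heavy = foot alone; LL = one foot; stranded L unfooted): (ˈspok) (ˈlo:) (ˈdid) ga (ˈtug) so (ˈga:).
Foot heads: 1, 2, 3, 5, 7.
Primary stress on the leftmost head = syllable 1.
Secondary stress on 2, 3, 5, 7: ˈspok.ˌlo:.ˌdid.ga.ˌtug.so.ˌga:.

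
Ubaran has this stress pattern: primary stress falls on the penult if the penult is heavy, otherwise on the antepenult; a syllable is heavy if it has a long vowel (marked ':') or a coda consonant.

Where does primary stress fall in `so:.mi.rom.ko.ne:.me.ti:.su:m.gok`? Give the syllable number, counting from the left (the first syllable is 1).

Weights: 7 ti: H, 8 su:m H, 9 gok H.
The penult (syllable 8, su:m) is heavy, so it takes stress.
Primary stress: syllable 8 → so:.mi.rom.ko.ne:.me.ti:.ˈsu:m.gok.

8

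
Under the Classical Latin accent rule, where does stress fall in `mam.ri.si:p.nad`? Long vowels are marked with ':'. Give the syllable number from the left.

3

Classical Latin: stress the penult if heavy (long vowel or closed), else the antepenult.
Weights: 2 ri L, 3 si:p H, 4 nad H.
The penult (syllable 3, si:p) is heavy, so it takes stress.
Stress on syllable 3: mam.ri.ˈsi:p.nad.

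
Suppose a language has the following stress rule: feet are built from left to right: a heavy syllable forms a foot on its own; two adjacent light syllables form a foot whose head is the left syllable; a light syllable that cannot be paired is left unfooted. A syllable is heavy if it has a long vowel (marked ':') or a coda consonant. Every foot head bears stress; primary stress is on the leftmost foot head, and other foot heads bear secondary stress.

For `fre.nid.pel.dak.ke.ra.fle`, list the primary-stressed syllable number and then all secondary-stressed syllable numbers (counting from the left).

primary 2, secondary 3, 4, 5

Weights: 1 fre L, 2 nid H, 3 pel H, 4 dak H, 5 ke L, 6 ra L, 7 fle L.
Parse left to right (heavy = foot alone; LL = one foot; stranded L unfooted): fre (ˈnid) (ˈpel) (ˈdak) (ˈke.ra) fle.
Foot heads: 2, 3, 4, 5.
Primary stress on the leftmost head = syllable 2.
Secondary stress on 3, 4, 5: fre.ˈnid.ˌpel.ˌdak.ˌke.ra.fle.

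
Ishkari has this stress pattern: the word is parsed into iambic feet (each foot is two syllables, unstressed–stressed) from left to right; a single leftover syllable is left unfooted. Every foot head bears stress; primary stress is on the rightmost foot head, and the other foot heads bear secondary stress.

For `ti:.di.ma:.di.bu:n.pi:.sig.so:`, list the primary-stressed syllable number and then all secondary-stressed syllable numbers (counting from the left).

Parse left to right into iambic (σˈσ) feet: (ti:.ˈdi) (ma:.ˈdi) (bu:n.ˈpi:) (sig.ˈso:).
Foot heads (stressed positions): 2, 4, 6, 8.
End Rule Rightmost: primary stress on the rightmost head = syllable 8.
Secondary stress on 2, 4, 6: ti:.ˌdi.ma:.ˌdi.bu:n.ˌpi:.sig.ˈso:.

primary 8, secondary 2, 4, 6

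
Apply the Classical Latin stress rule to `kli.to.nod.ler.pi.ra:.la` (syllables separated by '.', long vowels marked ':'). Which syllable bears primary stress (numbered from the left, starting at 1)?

6

Classical Latin: stress the penult if heavy (long vowel or closed), else the antepenult.
Weights: 5 pi L, 6 ra: H, 7 la L.
The penult (syllable 6, ra:) is heavy, so it takes stress.
Stress on syllable 6: kli.to.nod.ler.pi.ˈra:.la.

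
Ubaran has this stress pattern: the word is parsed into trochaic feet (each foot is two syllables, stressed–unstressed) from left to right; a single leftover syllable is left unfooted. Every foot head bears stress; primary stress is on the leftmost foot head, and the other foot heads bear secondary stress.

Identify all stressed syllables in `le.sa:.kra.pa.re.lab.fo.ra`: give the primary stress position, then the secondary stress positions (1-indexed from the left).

Parse left to right into trochaic (ˈσσ) feet: (ˈle.sa:) (ˈkra.pa) (ˈre.lab) (ˈfo.ra).
Foot heads (stressed positions): 1, 3, 5, 7.
End Rule Leftmost: primary stress on the leftmost head = syllable 1.
Secondary stress on 3, 5, 7: ˈle.sa:.ˌkra.pa.ˌre.lab.ˌfo.ra.

primary 1, secondary 3, 5, 7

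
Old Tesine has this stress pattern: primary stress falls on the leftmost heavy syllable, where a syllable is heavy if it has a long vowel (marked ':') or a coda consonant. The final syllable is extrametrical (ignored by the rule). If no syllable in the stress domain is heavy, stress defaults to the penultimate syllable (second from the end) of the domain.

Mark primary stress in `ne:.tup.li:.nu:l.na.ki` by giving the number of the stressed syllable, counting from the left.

The final syllable (6, ki) is extrametrical; the stress domain is syllables 1–5.
Weights: 1 ne: H, 2 tup H, 3 li: H, 4 nu:l H, 5 na L.
Heavy syllables in the domain: 1, 2, 3, 4. The leftmost is syllable 1 (ne:).
Primary stress: syllable 1 → ˈne:.tup.li:.nu:l.na.ki.

1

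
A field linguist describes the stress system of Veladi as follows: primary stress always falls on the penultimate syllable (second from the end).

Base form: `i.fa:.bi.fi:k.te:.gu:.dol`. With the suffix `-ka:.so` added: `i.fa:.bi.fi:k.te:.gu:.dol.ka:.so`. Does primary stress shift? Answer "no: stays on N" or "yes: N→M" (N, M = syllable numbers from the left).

Base `i.fa:.bi.fi:k.te:.gu:.dol` (7 syllables):
  The word has 7 syllables; the penultimate syllable (second from the end) is syllable 6 (gu:).
  → primary stress on syllable 6.
Suffixed `i.fa:.bi.fi:k.te:.gu:.dol.ka:.so` (9 syllables):
  The word has 9 syllables; the penultimate syllable (second from the end) is syllable 8 (ka:).
  → primary stress on syllable 8.

yes: 6→8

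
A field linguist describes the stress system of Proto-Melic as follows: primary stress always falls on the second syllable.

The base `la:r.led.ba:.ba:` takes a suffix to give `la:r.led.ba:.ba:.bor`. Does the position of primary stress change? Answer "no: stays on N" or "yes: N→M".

Base `la:r.led.ba:.ba:` (4 syllables):
  The word has 4 syllables; the second syllable is syllable 2 (led).
  → primary stress on syllable 2.
Suffixed `la:r.led.ba:.ba:.bor` (5 syllables):
  The word has 5 syllables; the second syllable is syllable 2 (led).
  → primary stress on syllable 2.

no: stays on 2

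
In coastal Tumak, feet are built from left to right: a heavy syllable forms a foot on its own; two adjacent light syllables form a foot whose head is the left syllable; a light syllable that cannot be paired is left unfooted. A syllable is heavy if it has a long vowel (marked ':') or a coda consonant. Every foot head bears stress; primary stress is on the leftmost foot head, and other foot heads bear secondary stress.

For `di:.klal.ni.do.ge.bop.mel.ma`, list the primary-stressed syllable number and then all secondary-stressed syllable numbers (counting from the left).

primary 1, secondary 2, 3, 6, 7

Weights: 1 di: H, 2 klal H, 3 ni L, 4 do L, 5 ge L, 6 bop H, 7 mel H, 8 ma L.
Parse left to right (heavy = foot alone; LL = one foot; stranded L unfooted): (ˈdi:) (ˈklal) (ˈni.do) ge (ˈbop) (ˈmel) ma.
Foot heads: 1, 2, 3, 6, 7.
Primary stress on the leftmost head = syllable 1.
Secondary stress on 2, 3, 6, 7: ˈdi:.ˌklal.ˌni.do.ge.ˌbop.ˌmel.ma.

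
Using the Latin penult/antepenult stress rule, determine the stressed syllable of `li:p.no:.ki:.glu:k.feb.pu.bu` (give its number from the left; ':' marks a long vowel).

Classical Latin: stress the penult if heavy (long vowel or closed), else the antepenult.
Weights: 5 feb H, 6 pu L, 7 bu L.
The penult (syllable 6, pu) is light, so stress falls on the antepenult (syllable 5, feb).
Stress on syllable 5: li:p.no:.ki:.glu:k.ˈfeb.pu.bu.

5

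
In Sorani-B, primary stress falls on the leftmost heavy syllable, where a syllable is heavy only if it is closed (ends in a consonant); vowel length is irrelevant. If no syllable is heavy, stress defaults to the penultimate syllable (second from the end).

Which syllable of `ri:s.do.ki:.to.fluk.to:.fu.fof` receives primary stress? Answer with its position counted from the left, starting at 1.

1

Weights: 1 ri:s H, 2 do L, 3 ki: L, 4 to L, 5 fluk H, 6 to: L, 7 fu L, 8 fof H.
Heavy syllables in the domain: 1, 5, 8. The leftmost is syllable 1 (ri:s).
Primary stress: syllable 1 → ˈri:s.do.ki:.to.fluk.to:.fu.fof.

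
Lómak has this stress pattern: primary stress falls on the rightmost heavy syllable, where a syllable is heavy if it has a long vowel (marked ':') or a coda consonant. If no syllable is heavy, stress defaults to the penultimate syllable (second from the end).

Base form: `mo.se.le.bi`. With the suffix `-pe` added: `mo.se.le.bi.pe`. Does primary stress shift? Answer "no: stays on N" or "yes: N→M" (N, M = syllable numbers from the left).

yes: 3→4

Base `mo.se.le.bi` (4 syllables):
  Weights: 1 mo L, 2 se L, 3 le L, 4 bi L.
  No heavy syllable in the domain; default to the penultimate syllable (second from the end) = syllable 3.
  → primary stress on syllable 3.
Suffixed `mo.se.le.bi.pe` (5 syllables):
  Weights: 1 mo L, 2 se L, 3 le L, 4 bi L, 5 pe L.
  No heavy syllable in the domain; default to the penultimate syllable (second from the end) = syllable 4.
  → primary stress on syllable 4.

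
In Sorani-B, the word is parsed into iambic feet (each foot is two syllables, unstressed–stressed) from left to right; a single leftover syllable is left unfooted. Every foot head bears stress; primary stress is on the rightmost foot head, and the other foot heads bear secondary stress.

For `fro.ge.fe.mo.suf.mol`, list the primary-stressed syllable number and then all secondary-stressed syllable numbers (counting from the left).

Parse left to right into iambic (σˈσ) feet: (fro.ˈge) (fe.ˈmo) (suf.ˈmol).
Foot heads (stressed positions): 2, 4, 6.
End Rule Rightmost: primary stress on the rightmost head = syllable 6.
Secondary stress on 2, 4: fro.ˌge.fe.ˌmo.suf.ˈmol.

primary 6, secondary 2, 4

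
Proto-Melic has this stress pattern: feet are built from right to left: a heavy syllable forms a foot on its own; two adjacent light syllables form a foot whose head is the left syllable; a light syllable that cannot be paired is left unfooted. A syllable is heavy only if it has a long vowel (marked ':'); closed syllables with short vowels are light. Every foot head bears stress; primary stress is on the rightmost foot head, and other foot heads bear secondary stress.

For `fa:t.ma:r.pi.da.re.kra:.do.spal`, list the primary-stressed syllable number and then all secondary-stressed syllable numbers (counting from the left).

Weights: 1 fa:t H, 2 ma:r H, 3 pi L, 4 da L, 5 re L, 6 kra: H, 7 do L, 8 spal L.
Parse right to left (heavy = foot alone; LL = one foot; stranded L unfooted): (ˈfa:t) (ˈma:r) pi (ˈda.re) (ˈkra:) (ˈdo.spal).
Foot heads: 1, 2, 4, 6, 7.
Primary stress on the rightmost head = syllable 7.
Secondary stress on 1, 2, 4, 6: ˌfa:t.ˌma:r.pi.ˌda.re.ˌkra:.ˈdo.spal.

primary 7, secondary 1, 2, 4, 6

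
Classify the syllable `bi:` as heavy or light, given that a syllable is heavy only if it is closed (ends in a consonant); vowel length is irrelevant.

light

`bi:`: long vowel, open (no coda). Open (no coda) → light.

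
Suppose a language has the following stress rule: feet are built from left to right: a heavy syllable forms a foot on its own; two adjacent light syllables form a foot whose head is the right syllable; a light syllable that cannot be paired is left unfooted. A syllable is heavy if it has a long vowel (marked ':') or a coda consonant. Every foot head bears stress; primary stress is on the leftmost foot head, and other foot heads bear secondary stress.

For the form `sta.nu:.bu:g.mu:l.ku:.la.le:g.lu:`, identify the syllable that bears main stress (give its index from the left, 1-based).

2

Weights: 1 sta L, 2 nu: H, 3 bu:g H, 4 mu:l H, 5 ku: H, 6 la L, 7 le:g H, 8 lu: H.
Parse left to right (heavy = foot alone; LL = one foot; stranded L unfooted): sta (ˈnu:) (ˈbu:g) (ˈmu:l) (ˈku:) la (ˈle:g) (ˈlu:).
Foot heads: 2, 3, 4, 5, 7, 8.
Primary stress on the leftmost head = syllable 2.
Primary stress: syllable 2 → sta.ˈnu:.bu:g.mu:l.ku:.la.le:g.lu:.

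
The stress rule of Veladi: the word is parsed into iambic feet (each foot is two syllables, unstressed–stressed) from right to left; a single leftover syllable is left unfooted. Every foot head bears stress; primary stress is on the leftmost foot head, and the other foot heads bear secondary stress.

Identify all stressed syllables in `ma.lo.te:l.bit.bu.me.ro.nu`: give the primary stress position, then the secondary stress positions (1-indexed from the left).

primary 2, secondary 4, 6, 8

Parse right to left into iambic (σˈσ) feet: (ma.ˈlo) (te:l.ˈbit) (bu.ˈme) (ro.ˈnu).
Foot heads (stressed positions): 2, 4, 6, 8.
End Rule Leftmost: primary stress on the leftmost head = syllable 2.
Secondary stress on 4, 6, 8: ma.ˈlo.te:l.ˌbit.bu.ˌme.ro.ˌnu.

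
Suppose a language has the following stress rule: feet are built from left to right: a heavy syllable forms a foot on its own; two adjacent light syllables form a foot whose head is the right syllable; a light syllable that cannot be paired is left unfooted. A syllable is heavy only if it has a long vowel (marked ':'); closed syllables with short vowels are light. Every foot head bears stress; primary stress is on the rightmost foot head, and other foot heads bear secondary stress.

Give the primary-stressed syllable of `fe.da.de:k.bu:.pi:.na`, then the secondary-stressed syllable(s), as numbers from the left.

primary 5, secondary 2, 3, 4

Weights: 1 fe L, 2 da L, 3 de:k H, 4 bu: H, 5 pi: H, 6 na L.
Parse left to right (heavy = foot alone; LL = one foot; stranded L unfooted): (fe.ˈda) (ˈde:k) (ˈbu:) (ˈpi:) na.
Foot heads: 2, 3, 4, 5.
Primary stress on the rightmost head = syllable 5.
Secondary stress on 2, 3, 4: fe.ˌda.ˌde:k.ˌbu:.ˈpi:.na.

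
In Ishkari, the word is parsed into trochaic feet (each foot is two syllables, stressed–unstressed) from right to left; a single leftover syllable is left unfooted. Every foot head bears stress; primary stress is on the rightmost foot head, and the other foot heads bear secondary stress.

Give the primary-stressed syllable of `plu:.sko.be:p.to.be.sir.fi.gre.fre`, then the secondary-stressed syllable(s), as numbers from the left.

Parse right to left into trochaic (ˈσσ) feet: plu: (ˈsko.be:p) (ˈto.be) (ˈsir.fi) (ˈgre.fre). Syllable 1 is left unfooted.
Foot heads (stressed positions): 2, 4, 6, 8.
End Rule Rightmost: primary stress on the rightmost head = syllable 8.
Secondary stress on 2, 4, 6: plu:.ˌsko.be:p.ˌto.be.ˌsir.fi.ˈgre.fre.

primary 8, secondary 2, 4, 6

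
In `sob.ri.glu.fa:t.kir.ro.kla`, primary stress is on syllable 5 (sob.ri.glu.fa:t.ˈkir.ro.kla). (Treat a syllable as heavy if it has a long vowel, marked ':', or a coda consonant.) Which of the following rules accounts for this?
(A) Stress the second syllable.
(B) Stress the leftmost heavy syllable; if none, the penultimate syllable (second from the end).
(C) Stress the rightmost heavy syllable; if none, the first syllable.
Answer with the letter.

C

Rule A → syllable 2 (observed: 5).
Rule B → syllable 1 (observed: 5).
Rule C → syllable 5 ✓.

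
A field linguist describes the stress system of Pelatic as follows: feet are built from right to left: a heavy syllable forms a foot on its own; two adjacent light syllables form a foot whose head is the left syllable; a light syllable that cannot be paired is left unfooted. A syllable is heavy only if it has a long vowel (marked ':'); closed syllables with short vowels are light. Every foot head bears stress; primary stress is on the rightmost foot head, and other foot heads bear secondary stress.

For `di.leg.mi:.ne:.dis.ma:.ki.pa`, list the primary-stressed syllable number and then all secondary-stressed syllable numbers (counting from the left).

primary 7, secondary 1, 3, 4, 6

Weights: 1 di L, 2 leg L, 3 mi: H, 4 ne: H, 5 dis L, 6 ma: H, 7 ki L, 8 pa L.
Parse right to left (heavy = foot alone; LL = one foot; stranded L unfooted): (ˈdi.leg) (ˈmi:) (ˈne:) dis (ˈma:) (ˈki.pa).
Foot heads: 1, 3, 4, 6, 7.
Primary stress on the rightmost head = syllable 7.
Secondary stress on 1, 3, 4, 6: ˌdi.leg.ˌmi:.ˌne:.dis.ˌma:.ˈki.pa.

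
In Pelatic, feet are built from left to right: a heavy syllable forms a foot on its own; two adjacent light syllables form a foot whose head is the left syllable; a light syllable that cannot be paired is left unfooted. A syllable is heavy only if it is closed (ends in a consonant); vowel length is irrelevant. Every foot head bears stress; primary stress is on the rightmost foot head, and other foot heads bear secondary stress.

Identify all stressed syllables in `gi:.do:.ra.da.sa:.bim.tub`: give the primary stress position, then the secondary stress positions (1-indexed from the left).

primary 7, secondary 1, 3, 6

Weights: 1 gi: L, 2 do: L, 3 ra L, 4 da L, 5 sa: L, 6 bim H, 7 tub H.
Parse left to right (heavy = foot alone; LL = one foot; stranded L unfooted): (ˈgi:.do:) (ˈra.da) sa: (ˈbim) (ˈtub).
Foot heads: 1, 3, 6, 7.
Primary stress on the rightmost head = syllable 7.
Secondary stress on 1, 3, 6: ˌgi:.do:.ˌra.da.sa:.ˌbim.ˈtub.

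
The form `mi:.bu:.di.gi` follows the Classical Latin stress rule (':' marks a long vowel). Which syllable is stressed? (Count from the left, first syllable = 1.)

2

Classical Latin: stress the penult if heavy (long vowel or closed), else the antepenult.
Weights: 2 bu: H, 3 di L, 4 gi L.
The penult (syllable 3, di) is light, so stress falls on the antepenult (syllable 2, bu:).
Stress on syllable 2: mi:.ˈbu:.di.gi.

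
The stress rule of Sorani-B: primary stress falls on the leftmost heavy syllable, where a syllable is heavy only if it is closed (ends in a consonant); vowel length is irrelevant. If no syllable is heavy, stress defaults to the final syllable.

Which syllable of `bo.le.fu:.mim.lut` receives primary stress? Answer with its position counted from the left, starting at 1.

4

Weights: 1 bo L, 2 le L, 3 fu: L, 4 mim H, 5 lut H.
Heavy syllables in the domain: 4, 5. The leftmost is syllable 4 (mim).
Primary stress: syllable 4 → bo.le.fu:.ˈmim.lut.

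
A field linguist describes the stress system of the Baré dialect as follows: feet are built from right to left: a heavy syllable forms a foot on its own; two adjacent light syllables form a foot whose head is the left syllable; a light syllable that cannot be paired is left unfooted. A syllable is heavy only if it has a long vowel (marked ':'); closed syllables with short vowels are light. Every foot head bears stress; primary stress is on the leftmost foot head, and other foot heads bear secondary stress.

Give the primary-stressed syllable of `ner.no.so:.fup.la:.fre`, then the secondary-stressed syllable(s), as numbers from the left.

Weights: 1 ner L, 2 no L, 3 so: H, 4 fup L, 5 la: H, 6 fre L.
Parse right to left (heavy = foot alone; LL = one foot; stranded L unfooted): (ˈner.no) (ˈso:) fup (ˈla:) fre.
Foot heads: 1, 3, 5.
Primary stress on the leftmost head = syllable 1.
Secondary stress on 3, 5: ˈner.no.ˌso:.fup.ˌla:.fre.

primary 1, secondary 3, 5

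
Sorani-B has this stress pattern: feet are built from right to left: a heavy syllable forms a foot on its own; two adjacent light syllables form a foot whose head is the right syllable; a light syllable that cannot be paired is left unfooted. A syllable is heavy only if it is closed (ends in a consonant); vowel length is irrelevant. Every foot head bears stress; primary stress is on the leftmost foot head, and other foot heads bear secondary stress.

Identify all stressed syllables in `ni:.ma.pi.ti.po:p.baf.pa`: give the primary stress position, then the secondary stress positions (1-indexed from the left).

primary 2, secondary 4, 5, 6

Weights: 1 ni: L, 2 ma L, 3 pi L, 4 ti L, 5 po:p H, 6 baf H, 7 pa L.
Parse right to left (heavy = foot alone; LL = one foot; stranded L unfooted): (ni:.ˈma) (pi.ˈti) (ˈpo:p) (ˈbaf) pa.
Foot heads: 2, 4, 5, 6.
Primary stress on the leftmost head = syllable 2.
Secondary stress on 4, 5, 6: ni:.ˈma.pi.ˌti.ˌpo:p.ˌbaf.pa.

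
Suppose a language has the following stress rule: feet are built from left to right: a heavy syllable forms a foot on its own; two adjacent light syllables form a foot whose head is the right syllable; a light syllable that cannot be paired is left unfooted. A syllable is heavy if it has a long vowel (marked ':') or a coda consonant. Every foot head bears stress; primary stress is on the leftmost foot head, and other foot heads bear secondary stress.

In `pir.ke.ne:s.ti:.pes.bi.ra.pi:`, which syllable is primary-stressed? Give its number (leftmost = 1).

1

Weights: 1 pir H, 2 ke L, 3 ne:s H, 4 ti: H, 5 pes H, 6 bi L, 7 ra L, 8 pi: H.
Parse left to right (heavy = foot alone; LL = one foot; stranded L unfooted): (ˈpir) ke (ˈne:s) (ˈti:) (ˈpes) (bi.ˈra) (ˈpi:).
Foot heads: 1, 3, 4, 5, 7, 8.
Primary stress on the leftmost head = syllable 1.
Primary stress: syllable 1 → ˈpir.ke.ne:s.ti:.pes.bi.ra.pi:.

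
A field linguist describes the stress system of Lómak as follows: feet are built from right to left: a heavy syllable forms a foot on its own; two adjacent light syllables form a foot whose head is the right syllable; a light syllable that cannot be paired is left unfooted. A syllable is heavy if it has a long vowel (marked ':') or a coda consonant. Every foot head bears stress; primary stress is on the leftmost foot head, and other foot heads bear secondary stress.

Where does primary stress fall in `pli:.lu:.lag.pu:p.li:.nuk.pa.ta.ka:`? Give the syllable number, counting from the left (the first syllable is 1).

Weights: 1 pli: H, 2 lu: H, 3 lag H, 4 pu:p H, 5 li: H, 6 nuk H, 7 pa L, 8 ta L, 9 ka: H.
Parse right to left (heavy = foot alone; LL = one foot; stranded L unfooted): (ˈpli:) (ˈlu:) (ˈlag) (ˈpu:p) (ˈli:) (ˈnuk) (pa.ˈta) (ˈka:).
Foot heads: 1, 2, 3, 4, 5, 6, 8, 9.
Primary stress on the leftmost head = syllable 1.
Primary stress: syllable 1 → ˈpli:.lu:.lag.pu:p.li:.nuk.pa.ta.ka:.

1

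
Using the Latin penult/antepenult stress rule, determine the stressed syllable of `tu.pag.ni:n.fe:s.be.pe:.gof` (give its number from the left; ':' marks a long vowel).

Classical Latin: stress the penult if heavy (long vowel or closed), else the antepenult.
Weights: 5 be L, 6 pe: H, 7 gof H.
The penult (syllable 6, pe:) is heavy, so it takes stress.
Stress on syllable 6: tu.pag.ni:n.fe:s.be.ˈpe:.gof.

6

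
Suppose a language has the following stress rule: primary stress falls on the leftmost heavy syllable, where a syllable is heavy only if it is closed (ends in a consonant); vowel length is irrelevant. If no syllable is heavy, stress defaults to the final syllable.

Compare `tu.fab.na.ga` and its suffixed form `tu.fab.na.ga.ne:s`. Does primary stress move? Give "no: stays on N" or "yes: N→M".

no: stays on 2

Base `tu.fab.na.ga` (4 syllables):
  Weights: 1 tu L, 2 fab H, 3 na L, 4 ga L.
  Heavy syllables in the domain: 2. The leftmost is syllable 2 (fab).
  → primary stress on syllable 2.
Suffixed `tu.fab.na.ga.ne:s` (5 syllables):
  Weights: 1 tu L, 2 fab H, 3 na L, 4 ga L, 5 ne:s H.
  Heavy syllables in the domain: 2, 5. The leftmost is syllable 2 (fab).
  → primary stress on syllable 2.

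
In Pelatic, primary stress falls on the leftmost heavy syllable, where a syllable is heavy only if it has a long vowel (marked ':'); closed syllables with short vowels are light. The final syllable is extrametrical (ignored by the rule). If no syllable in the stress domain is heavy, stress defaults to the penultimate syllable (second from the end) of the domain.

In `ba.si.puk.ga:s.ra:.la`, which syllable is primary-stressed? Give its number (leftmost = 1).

4

The final syllable (6, la) is extrametrical; the stress domain is syllables 1–5.
Weights: 1 ba L, 2 si L, 3 puk L, 4 ga:s H, 5 ra: H.
Heavy syllables in the domain: 4, 5. The leftmost is syllable 4 (ga:s).
Primary stress: syllable 4 → ba.si.puk.ˈga:s.ra:.la.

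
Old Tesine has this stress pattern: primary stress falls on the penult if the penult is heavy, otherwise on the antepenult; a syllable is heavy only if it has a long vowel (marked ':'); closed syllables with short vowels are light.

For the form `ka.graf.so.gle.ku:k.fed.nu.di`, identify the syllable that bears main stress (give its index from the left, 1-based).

6

Weights: 6 fed L, 7 nu L, 8 di L.
The penult (syllable 7, nu) is light, so stress falls on the antepenult (syllable 6, fed).
Primary stress: syllable 6 → ka.graf.so.gle.ku:k.ˈfed.nu.di.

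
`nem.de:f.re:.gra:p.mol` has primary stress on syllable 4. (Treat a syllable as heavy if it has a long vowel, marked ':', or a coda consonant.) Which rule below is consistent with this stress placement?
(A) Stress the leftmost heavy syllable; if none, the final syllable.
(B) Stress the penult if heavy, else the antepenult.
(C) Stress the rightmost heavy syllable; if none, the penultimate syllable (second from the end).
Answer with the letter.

Rule A → syllable 1 (observed: 4).
Rule B → syllable 4 ✓.
Rule C → syllable 5 (observed: 4).

B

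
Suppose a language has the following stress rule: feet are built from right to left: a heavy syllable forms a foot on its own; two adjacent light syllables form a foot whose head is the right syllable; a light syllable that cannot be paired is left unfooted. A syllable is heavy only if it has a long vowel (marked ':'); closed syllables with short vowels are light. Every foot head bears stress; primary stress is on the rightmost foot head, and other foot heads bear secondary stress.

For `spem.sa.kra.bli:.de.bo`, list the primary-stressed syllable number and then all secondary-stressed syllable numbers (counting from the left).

primary 6, secondary 3, 4

Weights: 1 spem L, 2 sa L, 3 kra L, 4 bli: H, 5 de L, 6 bo L.
Parse right to left (heavy = foot alone; LL = one foot; stranded L unfooted): spem (sa.ˈkra) (ˈbli:) (de.ˈbo).
Foot heads: 3, 4, 6.
Primary stress on the rightmost head = syllable 6.
Secondary stress on 3, 4: spem.sa.ˌkra.ˌbli:.de.ˈbo.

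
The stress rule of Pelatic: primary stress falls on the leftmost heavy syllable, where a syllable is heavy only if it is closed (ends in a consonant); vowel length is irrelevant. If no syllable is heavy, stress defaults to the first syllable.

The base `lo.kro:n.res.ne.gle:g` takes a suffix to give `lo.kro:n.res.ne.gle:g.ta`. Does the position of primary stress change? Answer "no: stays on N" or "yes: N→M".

Base `lo.kro:n.res.ne.gle:g` (5 syllables):
  Weights: 1 lo L, 2 kro:n H, 3 res H, 4 ne L, 5 gle:g H.
  Heavy syllables in the domain: 2, 3, 5. The leftmost is syllable 2 (kro:n).
  → primary stress on syllable 2.
Suffixed `lo.kro:n.res.ne.gle:g.ta` (6 syllables):
  Weights: 1 lo L, 2 kro:n H, 3 res H, 4 ne L, 5 gle:g H, 6 ta L.
  Heavy syllables in the domain: 2, 3, 5. The leftmost is syllable 2 (kro:n).
  → primary stress on syllable 2.

no: stays on 2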